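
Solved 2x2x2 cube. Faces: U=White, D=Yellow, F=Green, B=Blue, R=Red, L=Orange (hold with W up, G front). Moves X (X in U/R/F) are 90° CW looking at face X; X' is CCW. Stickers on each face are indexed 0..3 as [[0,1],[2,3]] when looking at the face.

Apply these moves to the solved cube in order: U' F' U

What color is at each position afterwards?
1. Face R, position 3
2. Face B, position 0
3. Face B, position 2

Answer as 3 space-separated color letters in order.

After move 1 (U'): U=WWWW F=OOGG R=GGRR B=RRBB L=BBOO
After move 2 (F'): F=OGOG U=WWGR R=YGYR D=BOYY L=BWOW
After move 3 (U): U=GWRW F=YGOG R=RRYR B=BWBB L=OGOW
Query 1: R[3] = R
Query 2: B[0] = B
Query 3: B[2] = B

Answer: R B B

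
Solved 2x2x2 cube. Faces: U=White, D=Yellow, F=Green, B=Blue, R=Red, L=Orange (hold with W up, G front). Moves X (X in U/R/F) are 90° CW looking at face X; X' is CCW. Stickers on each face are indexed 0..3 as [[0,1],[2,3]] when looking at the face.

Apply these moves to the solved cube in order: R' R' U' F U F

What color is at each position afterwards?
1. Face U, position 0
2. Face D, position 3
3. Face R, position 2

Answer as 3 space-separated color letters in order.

After move 1 (R'): R=RRRR U=WBWB F=GWGW D=YGYG B=YBYB
After move 2 (R'): R=RRRR U=WYWY F=GBGB D=YWYW B=GBGB
After move 3 (U'): U=YYWW F=OOGB R=GBRR B=RRGB L=GBOO
After move 4 (F): F=GOBO U=YYOB R=WBWR D=RGYW L=GYOW
After move 5 (U): U=OYBY F=WBBO R=RRWR B=GYGB L=GOOW
After move 6 (F): F=BWOB U=OYWO R=BRYR D=WRYW L=GROG
Query 1: U[0] = O
Query 2: D[3] = W
Query 3: R[2] = Y

Answer: O W Y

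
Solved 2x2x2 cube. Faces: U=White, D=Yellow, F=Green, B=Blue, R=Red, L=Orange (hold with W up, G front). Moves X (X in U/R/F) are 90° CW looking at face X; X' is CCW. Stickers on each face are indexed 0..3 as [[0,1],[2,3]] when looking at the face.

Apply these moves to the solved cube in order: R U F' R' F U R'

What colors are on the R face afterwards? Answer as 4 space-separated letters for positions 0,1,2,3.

After move 1 (R): R=RRRR U=WGWG F=GYGY D=YBYB B=WBWB
After move 2 (U): U=WWGG F=RRGY R=WBRR B=OOWB L=GYOO
After move 3 (F'): F=RYRG U=WWWR R=BBYR D=YOYB L=GGOG
After move 4 (R'): R=BRBY U=WWWO F=RWRR D=YYYG B=BOOB
After move 5 (F): F=RRRW U=WWGG R=WROY D=BBYG L=GYOY
After move 6 (U): U=GWGW F=WRRW R=BOOY B=GYOB L=RROY
After move 7 (R'): R=OYBO U=GOGG F=WWRW D=BRYW B=GYBB
Query: R face = OYBO

Answer: O Y B O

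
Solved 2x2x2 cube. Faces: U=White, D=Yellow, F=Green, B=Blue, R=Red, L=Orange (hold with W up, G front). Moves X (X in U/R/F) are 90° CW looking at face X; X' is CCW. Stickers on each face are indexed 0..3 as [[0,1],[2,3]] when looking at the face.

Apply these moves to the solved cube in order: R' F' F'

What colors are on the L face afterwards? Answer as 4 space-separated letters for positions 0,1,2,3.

Answer: O R O R

Derivation:
After move 1 (R'): R=RRRR U=WBWB F=GWGW D=YGYG B=YBYB
After move 2 (F'): F=WWGG U=WBRR R=GRYR D=OOYG L=OBOW
After move 3 (F'): F=WGWG U=WBGY R=OROR D=BWYG L=OROR
Query: L face = OROR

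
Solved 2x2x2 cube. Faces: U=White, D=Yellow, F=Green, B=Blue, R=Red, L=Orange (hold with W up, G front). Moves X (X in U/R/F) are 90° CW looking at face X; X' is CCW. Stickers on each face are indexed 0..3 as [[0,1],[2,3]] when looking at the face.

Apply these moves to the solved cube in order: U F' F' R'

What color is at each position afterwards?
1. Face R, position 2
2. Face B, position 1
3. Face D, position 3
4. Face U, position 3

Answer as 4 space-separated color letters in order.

After move 1 (U): U=WWWW F=RRGG R=BBRR B=OOBB L=GGOO
After move 2 (F'): F=RGRG U=WWBR R=YBYR D=GOYY L=GWOW
After move 3 (F'): F=GGRR U=WWYY R=OBGR D=WWYY L=GROB
After move 4 (R'): R=BROG U=WBYO F=GWRY D=WGYR B=YOWB
Query 1: R[2] = O
Query 2: B[1] = O
Query 3: D[3] = R
Query 4: U[3] = O

Answer: O O R O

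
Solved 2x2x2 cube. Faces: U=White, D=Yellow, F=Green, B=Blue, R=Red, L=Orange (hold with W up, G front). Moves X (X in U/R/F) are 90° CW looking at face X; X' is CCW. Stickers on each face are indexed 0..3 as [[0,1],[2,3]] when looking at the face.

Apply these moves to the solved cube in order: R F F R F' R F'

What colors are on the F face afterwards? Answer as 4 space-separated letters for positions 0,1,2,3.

Answer: R W W Y

Derivation:
After move 1 (R): R=RRRR U=WGWG F=GYGY D=YBYB B=WBWB
After move 2 (F): F=GGYY U=WGOO R=WRGR D=RRYB L=OYOB
After move 3 (F): F=YGYG U=WGBY R=OROR D=GWYB L=OROR
After move 4 (R): R=OORR U=WGBG F=YWYB D=GWYW B=YBGB
After move 5 (F'): F=WBYY U=WGOR R=WOGR D=RRYW L=OGOB
After move 6 (R): R=GWRO U=WBOY F=WRYW D=RGYY B=RBGB
After move 7 (F'): F=RWWY U=WBGR R=GWRO D=GBYY L=OYOO
Query: F face = RWWY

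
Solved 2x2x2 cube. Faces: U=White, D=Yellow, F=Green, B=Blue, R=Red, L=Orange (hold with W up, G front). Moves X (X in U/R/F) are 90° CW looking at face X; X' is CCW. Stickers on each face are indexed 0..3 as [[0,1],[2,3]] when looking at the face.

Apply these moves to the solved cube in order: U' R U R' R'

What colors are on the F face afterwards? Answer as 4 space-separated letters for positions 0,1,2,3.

Answer: R W G B

Derivation:
After move 1 (U'): U=WWWW F=OOGG R=GGRR B=RRBB L=BBOO
After move 2 (R): R=RGRG U=WOWG F=OYGY D=YBYR B=WRWB
After move 3 (U): U=WWGO F=RGGY R=WRRG B=BBWB L=OYOO
After move 4 (R'): R=RGWR U=WWGB F=RWGO D=YGYY B=RBBB
After move 5 (R'): R=GRRW U=WBGR F=RWGB D=YWYO B=YBGB
Query: F face = RWGB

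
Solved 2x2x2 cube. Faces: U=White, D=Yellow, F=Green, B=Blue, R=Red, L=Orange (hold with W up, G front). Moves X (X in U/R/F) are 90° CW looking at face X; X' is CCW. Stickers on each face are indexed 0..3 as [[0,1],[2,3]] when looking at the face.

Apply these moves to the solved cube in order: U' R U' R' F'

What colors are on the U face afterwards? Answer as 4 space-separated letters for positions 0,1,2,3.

Answer: O W Y O

Derivation:
After move 1 (U'): U=WWWW F=OOGG R=GGRR B=RRBB L=BBOO
After move 2 (R): R=RGRG U=WOWG F=OYGY D=YBYR B=WRWB
After move 3 (U'): U=OGWW F=BBGY R=OYRG B=RGWB L=WROO
After move 4 (R'): R=YGOR U=OWWR F=BGGW D=YBYY B=RGBB
After move 5 (F'): F=GWBG U=OWYO R=BGYR D=ROYY L=WROW
Query: U face = OWYO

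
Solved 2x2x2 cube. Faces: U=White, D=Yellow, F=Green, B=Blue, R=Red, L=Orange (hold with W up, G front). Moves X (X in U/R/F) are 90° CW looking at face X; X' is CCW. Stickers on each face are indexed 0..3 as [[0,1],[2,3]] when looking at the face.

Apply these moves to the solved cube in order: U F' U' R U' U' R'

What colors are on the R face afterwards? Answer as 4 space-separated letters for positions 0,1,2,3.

Answer: O G O R

Derivation:
After move 1 (U): U=WWWW F=RRGG R=BBRR B=OOBB L=GGOO
After move 2 (F'): F=RGRG U=WWBR R=YBYR D=GOYY L=GWOW
After move 3 (U'): U=WRWB F=GWRG R=RGYR B=YBBB L=OOOW
After move 4 (R): R=YRRG U=WWWG F=GORY D=GBYY B=BBRB
After move 5 (U'): U=WGWW F=OORY R=GORG B=YRRB L=BBOW
After move 6 (U'): U=GWWW F=BBRY R=OORG B=GORB L=YROW
After move 7 (R'): R=OGOR U=GRWG F=BWRW D=GBYY B=YOBB
Query: R face = OGOR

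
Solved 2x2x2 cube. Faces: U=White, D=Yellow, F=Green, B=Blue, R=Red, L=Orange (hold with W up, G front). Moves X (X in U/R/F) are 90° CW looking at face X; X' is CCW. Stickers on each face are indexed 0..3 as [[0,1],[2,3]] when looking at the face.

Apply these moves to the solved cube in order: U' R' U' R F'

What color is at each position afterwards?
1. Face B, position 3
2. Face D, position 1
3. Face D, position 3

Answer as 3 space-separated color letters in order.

Answer: B O G

Derivation:
After move 1 (U'): U=WWWW F=OOGG R=GGRR B=RRBB L=BBOO
After move 2 (R'): R=GRGR U=WBWR F=OWGW D=YOYG B=YRYB
After move 3 (U'): U=BRWW F=BBGW R=OWGR B=GRYB L=YROO
After move 4 (R): R=GORW U=BBWW F=BOGG D=YYYG B=WRRB
After move 5 (F'): F=OGBG U=BBGR R=YOYW D=ROYG L=YWOW
Query 1: B[3] = B
Query 2: D[1] = O
Query 3: D[3] = G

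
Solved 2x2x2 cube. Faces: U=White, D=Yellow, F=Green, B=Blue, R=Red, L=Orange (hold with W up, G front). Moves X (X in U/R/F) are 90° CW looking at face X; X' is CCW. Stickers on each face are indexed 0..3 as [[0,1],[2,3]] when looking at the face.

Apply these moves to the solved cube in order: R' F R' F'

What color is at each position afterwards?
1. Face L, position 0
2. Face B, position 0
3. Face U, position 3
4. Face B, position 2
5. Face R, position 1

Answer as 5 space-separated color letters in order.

After move 1 (R'): R=RRRR U=WBWB F=GWGW D=YGYG B=YBYB
After move 2 (F): F=GGWW U=WBOO R=WRBR D=RRYG L=OYOG
After move 3 (R'): R=RRWB U=WYOY F=GBWO D=RGYW B=GBRB
After move 4 (F'): F=BOGW U=WYRW R=GRRB D=YGYW L=OYOO
Query 1: L[0] = O
Query 2: B[0] = G
Query 3: U[3] = W
Query 4: B[2] = R
Query 5: R[1] = R

Answer: O G W R R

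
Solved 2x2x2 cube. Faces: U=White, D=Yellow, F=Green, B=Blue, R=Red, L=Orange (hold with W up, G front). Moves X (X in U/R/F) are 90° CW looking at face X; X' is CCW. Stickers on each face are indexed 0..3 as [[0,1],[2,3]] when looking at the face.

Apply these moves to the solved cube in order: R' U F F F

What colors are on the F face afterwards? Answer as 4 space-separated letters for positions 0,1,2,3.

Answer: R W R G

Derivation:
After move 1 (R'): R=RRRR U=WBWB F=GWGW D=YGYG B=YBYB
After move 2 (U): U=WWBB F=RRGW R=YBRR B=OOYB L=GWOO
After move 3 (F): F=GRWR U=WWOW R=BBBR D=RYYG L=GYOG
After move 4 (F): F=WGRR U=WWGY R=OBWR D=BBYG L=GROY
After move 5 (F): F=RWRG U=WWYR R=GBYR D=WOYG L=GBOB
Query: F face = RWRG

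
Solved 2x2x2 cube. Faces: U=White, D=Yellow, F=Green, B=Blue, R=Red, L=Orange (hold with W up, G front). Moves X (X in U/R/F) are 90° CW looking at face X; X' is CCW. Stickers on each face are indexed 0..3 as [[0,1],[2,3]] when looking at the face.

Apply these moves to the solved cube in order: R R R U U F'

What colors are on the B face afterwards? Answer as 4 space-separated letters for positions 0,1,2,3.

After move 1 (R): R=RRRR U=WGWG F=GYGY D=YBYB B=WBWB
After move 2 (R): R=RRRR U=WYWY F=GBGB D=YWYW B=GBGB
After move 3 (R): R=RRRR U=WBWB F=GWGW D=YGYG B=YBYB
After move 4 (U): U=WWBB F=RRGW R=YBRR B=OOYB L=GWOO
After move 5 (U): U=BWBW F=YBGW R=OORR B=GWYB L=RROO
After move 6 (F'): F=BWYG U=BWOR R=GOYR D=ROYG L=RWOB
Query: B face = GWYB

Answer: G W Y B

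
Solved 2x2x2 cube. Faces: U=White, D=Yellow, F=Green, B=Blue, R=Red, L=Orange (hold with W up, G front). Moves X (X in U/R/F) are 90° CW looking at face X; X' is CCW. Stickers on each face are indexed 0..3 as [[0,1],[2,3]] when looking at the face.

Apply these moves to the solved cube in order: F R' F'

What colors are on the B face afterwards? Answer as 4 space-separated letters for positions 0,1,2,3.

Answer: Y B R B

Derivation:
After move 1 (F): F=GGGG U=WWOO R=WRWR D=RRYY L=OYOY
After move 2 (R'): R=RRWW U=WBOB F=GWGO D=RGYG B=YBRB
After move 3 (F'): F=WOGG U=WBRW R=GRRW D=YYYG L=OBOO
Query: B face = YBRB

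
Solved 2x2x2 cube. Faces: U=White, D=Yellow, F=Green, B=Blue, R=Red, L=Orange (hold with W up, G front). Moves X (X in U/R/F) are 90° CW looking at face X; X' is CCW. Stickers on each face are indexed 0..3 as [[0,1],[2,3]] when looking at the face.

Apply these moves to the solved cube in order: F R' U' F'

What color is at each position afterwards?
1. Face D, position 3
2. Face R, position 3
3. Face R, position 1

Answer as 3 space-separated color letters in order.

Answer: G W W

Derivation:
After move 1 (F): F=GGGG U=WWOO R=WRWR D=RRYY L=OYOY
After move 2 (R'): R=RRWW U=WBOB F=GWGO D=RGYG B=YBRB
After move 3 (U'): U=BBWO F=OYGO R=GWWW B=RRRB L=YBOY
After move 4 (F'): F=YOOG U=BBGW R=GWRW D=BYYG L=YOOW
Query 1: D[3] = G
Query 2: R[3] = W
Query 3: R[1] = W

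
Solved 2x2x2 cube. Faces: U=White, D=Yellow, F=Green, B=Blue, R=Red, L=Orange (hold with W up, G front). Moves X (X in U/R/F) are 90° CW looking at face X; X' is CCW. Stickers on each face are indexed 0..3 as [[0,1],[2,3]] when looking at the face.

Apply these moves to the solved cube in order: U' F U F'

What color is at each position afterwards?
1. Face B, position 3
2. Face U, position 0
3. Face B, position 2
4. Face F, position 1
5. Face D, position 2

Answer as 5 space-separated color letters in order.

Answer: B O B O Y

Derivation:
After move 1 (U'): U=WWWW F=OOGG R=GGRR B=RRBB L=BBOO
After move 2 (F): F=GOGO U=WWOB R=WGWR D=RGYY L=BYOY
After move 3 (U): U=OWBW F=WGGO R=RRWR B=BYBB L=GOOY
After move 4 (F'): F=GOWG U=OWRW R=GRRR D=OYYY L=GWOB
Query 1: B[3] = B
Query 2: U[0] = O
Query 3: B[2] = B
Query 4: F[1] = O
Query 5: D[2] = Y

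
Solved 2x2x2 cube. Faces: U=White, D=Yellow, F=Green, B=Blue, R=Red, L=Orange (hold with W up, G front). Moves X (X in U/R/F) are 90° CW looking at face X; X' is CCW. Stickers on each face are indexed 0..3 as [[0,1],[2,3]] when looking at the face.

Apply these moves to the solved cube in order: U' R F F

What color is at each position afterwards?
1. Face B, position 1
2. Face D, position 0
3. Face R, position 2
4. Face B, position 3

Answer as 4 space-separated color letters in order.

After move 1 (U'): U=WWWW F=OOGG R=GGRR B=RRBB L=BBOO
After move 2 (R): R=RGRG U=WOWG F=OYGY D=YBYR B=WRWB
After move 3 (F): F=GOYY U=WOOB R=WGGG D=RRYR L=BYOB
After move 4 (F): F=YGYO U=WOBY R=OGBG D=GWYR L=BROR
Query 1: B[1] = R
Query 2: D[0] = G
Query 3: R[2] = B
Query 4: B[3] = B

Answer: R G B B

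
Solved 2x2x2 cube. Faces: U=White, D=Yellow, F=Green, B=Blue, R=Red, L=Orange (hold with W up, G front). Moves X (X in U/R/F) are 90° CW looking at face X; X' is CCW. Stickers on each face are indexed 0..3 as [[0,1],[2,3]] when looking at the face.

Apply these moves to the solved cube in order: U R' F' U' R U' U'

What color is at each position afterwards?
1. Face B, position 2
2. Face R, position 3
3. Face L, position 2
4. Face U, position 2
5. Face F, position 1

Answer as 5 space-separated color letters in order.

Answer: B W O O R

Derivation:
After move 1 (U): U=WWWW F=RRGG R=BBRR B=OOBB L=GGOO
After move 2 (R'): R=BRBR U=WBWO F=RWGW D=YRYG B=YOYB
After move 3 (F'): F=WWRG U=WBBB R=RRYR D=GOYG L=GOOW
After move 4 (U'): U=BBWB F=GORG R=WWYR B=RRYB L=YOOW
After move 5 (R): R=YWRW U=BOWG F=GORG D=GYYR B=BRBB
After move 6 (U'): U=OGBW F=YORG R=GORW B=YWBB L=BROW
After move 7 (U'): U=GWOB F=BRRG R=YORW B=GOBB L=YWOW
Query 1: B[2] = B
Query 2: R[3] = W
Query 3: L[2] = O
Query 4: U[2] = O
Query 5: F[1] = R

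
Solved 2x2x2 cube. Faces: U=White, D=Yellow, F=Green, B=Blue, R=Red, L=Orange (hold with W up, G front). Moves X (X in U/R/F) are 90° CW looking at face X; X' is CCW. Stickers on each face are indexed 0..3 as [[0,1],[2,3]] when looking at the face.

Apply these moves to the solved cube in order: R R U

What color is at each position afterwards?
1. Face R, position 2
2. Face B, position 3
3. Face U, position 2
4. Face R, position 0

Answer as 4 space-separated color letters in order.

After move 1 (R): R=RRRR U=WGWG F=GYGY D=YBYB B=WBWB
After move 2 (R): R=RRRR U=WYWY F=GBGB D=YWYW B=GBGB
After move 3 (U): U=WWYY F=RRGB R=GBRR B=OOGB L=GBOO
Query 1: R[2] = R
Query 2: B[3] = B
Query 3: U[2] = Y
Query 4: R[0] = G

Answer: R B Y G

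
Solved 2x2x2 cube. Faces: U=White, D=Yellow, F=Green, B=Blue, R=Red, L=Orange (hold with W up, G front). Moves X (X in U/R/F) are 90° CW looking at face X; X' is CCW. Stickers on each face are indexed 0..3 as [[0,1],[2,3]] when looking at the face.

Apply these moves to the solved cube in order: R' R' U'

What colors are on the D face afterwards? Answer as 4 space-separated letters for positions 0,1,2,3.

After move 1 (R'): R=RRRR U=WBWB F=GWGW D=YGYG B=YBYB
After move 2 (R'): R=RRRR U=WYWY F=GBGB D=YWYW B=GBGB
After move 3 (U'): U=YYWW F=OOGB R=GBRR B=RRGB L=GBOO
Query: D face = YWYW

Answer: Y W Y W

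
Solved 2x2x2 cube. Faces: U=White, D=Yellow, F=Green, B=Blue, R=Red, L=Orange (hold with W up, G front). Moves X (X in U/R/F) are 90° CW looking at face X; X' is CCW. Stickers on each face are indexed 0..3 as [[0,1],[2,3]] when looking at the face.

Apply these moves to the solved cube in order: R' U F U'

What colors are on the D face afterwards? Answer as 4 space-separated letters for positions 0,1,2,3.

Answer: R Y Y G

Derivation:
After move 1 (R'): R=RRRR U=WBWB F=GWGW D=YGYG B=YBYB
After move 2 (U): U=WWBB F=RRGW R=YBRR B=OOYB L=GWOO
After move 3 (F): F=GRWR U=WWOW R=BBBR D=RYYG L=GYOG
After move 4 (U'): U=WWWO F=GYWR R=GRBR B=BBYB L=OOOG
Query: D face = RYYG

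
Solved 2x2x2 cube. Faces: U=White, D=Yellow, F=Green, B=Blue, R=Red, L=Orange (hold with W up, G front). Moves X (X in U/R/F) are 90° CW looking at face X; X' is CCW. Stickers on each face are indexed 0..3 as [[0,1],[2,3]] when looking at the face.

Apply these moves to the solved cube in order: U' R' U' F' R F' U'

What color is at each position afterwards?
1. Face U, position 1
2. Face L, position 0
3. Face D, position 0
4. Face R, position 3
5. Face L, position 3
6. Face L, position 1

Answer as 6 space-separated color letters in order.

Answer: R G W W O R

Derivation:
After move 1 (U'): U=WWWW F=OOGG R=GGRR B=RRBB L=BBOO
After move 2 (R'): R=GRGR U=WBWR F=OWGW D=YOYG B=YRYB
After move 3 (U'): U=BRWW F=BBGW R=OWGR B=GRYB L=YROO
After move 4 (F'): F=BWBG U=BROG R=OWYR D=ROYG L=YWOW
After move 5 (R): R=YORW U=BWOG F=BOBG D=RYYG B=GRRB
After move 6 (F'): F=OGBB U=BWYR R=YORW D=WWYG L=YGOO
After move 7 (U'): U=WRBY F=YGBB R=OGRW B=YORB L=GROO
Query 1: U[1] = R
Query 2: L[0] = G
Query 3: D[0] = W
Query 4: R[3] = W
Query 5: L[3] = O
Query 6: L[1] = R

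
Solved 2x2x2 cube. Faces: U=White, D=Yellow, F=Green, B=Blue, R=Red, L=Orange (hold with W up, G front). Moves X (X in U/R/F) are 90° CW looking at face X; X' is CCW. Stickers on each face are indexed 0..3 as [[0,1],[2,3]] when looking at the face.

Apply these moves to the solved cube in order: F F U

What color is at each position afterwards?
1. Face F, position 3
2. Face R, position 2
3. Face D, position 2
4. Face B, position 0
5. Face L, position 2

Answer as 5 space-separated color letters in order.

Answer: G O Y O O

Derivation:
After move 1 (F): F=GGGG U=WWOO R=WRWR D=RRYY L=OYOY
After move 2 (F): F=GGGG U=WWYY R=OROR D=WWYY L=OROR
After move 3 (U): U=YWYW F=ORGG R=BBOR B=ORBB L=GGOR
Query 1: F[3] = G
Query 2: R[2] = O
Query 3: D[2] = Y
Query 4: B[0] = O
Query 5: L[2] = O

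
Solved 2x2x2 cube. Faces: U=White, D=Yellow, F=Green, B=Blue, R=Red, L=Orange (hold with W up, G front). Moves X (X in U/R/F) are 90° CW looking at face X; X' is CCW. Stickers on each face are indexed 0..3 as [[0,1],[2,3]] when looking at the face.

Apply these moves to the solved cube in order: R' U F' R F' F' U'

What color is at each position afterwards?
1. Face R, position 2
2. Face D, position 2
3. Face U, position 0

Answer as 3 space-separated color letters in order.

After move 1 (R'): R=RRRR U=WBWB F=GWGW D=YGYG B=YBYB
After move 2 (U): U=WWBB F=RRGW R=YBRR B=OOYB L=GWOO
After move 3 (F'): F=RWRG U=WWYR R=GBYR D=WOYG L=GBOB
After move 4 (R): R=YGRB U=WWYG F=RORG D=WYYO B=ROWB
After move 5 (F'): F=OGRR U=WWYR R=YGWB D=BBYO L=GGOY
After move 6 (F'): F=GROR U=WWYW R=BGBB D=GYYO L=GROY
After move 7 (U'): U=WWWY F=GROR R=GRBB B=BGWB L=ROOY
Query 1: R[2] = B
Query 2: D[2] = Y
Query 3: U[0] = W

Answer: B Y W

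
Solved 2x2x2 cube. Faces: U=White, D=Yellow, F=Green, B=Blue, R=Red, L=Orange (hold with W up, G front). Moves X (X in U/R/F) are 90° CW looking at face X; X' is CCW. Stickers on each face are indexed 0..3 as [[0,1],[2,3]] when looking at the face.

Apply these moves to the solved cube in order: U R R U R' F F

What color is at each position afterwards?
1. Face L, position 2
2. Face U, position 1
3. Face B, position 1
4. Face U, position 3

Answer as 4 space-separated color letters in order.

After move 1 (U): U=WWWW F=RRGG R=BBRR B=OOBB L=GGOO
After move 2 (R): R=RBRB U=WRWG F=RYGY D=YBYO B=WOWB
After move 3 (R): R=RRBB U=WYWY F=RBGO D=YWYW B=GORB
After move 4 (U): U=WWYY F=RRGO R=GOBB B=GGRB L=RBOO
After move 5 (R'): R=OBGB U=WRYG F=RWGY D=YRYO B=WGWB
After move 6 (F): F=GRYW U=WROB R=YBGB D=GOYO L=RYOR
After move 7 (F): F=YGWR U=WRRY R=OBBB D=GYYO L=RGOO
Query 1: L[2] = O
Query 2: U[1] = R
Query 3: B[1] = G
Query 4: U[3] = Y

Answer: O R G Y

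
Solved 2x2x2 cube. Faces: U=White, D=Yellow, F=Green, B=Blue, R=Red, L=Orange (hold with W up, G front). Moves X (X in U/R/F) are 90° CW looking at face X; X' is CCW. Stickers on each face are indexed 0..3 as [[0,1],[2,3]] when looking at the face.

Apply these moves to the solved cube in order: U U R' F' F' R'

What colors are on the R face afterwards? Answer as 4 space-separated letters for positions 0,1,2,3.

After move 1 (U): U=WWWW F=RRGG R=BBRR B=OOBB L=GGOO
After move 2 (U): U=WWWW F=BBGG R=OORR B=GGBB L=RROO
After move 3 (R'): R=OROR U=WBWG F=BWGW D=YBYG B=YGYB
After move 4 (F'): F=WWBG U=WBOO R=BRYR D=ROYG L=RGOW
After move 5 (F'): F=WGWB U=WBBY R=ORRR D=GWYG L=ROOO
After move 6 (R'): R=RROR U=WYBY F=WBWY D=GGYB B=GGWB
Query: R face = RROR

Answer: R R O R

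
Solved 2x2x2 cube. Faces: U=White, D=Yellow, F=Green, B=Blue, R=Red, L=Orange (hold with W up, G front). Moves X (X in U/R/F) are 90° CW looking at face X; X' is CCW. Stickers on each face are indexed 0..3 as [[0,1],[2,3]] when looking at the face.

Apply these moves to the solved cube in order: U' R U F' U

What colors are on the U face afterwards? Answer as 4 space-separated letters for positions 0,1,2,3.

After move 1 (U'): U=WWWW F=OOGG R=GGRR B=RRBB L=BBOO
After move 2 (R): R=RGRG U=WOWG F=OYGY D=YBYR B=WRWB
After move 3 (U): U=WWGO F=RGGY R=WRRG B=BBWB L=OYOO
After move 4 (F'): F=GYRG U=WWWR R=BRYG D=YOYR L=OOOG
After move 5 (U): U=WWRW F=BRRG R=BBYG B=OOWB L=GYOG
Query: U face = WWRW

Answer: W W R W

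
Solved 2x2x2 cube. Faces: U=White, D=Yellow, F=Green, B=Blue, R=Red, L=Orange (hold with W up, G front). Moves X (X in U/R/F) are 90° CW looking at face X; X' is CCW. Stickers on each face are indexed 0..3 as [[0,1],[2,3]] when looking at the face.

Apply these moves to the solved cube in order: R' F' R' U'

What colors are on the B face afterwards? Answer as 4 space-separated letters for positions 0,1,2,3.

After move 1 (R'): R=RRRR U=WBWB F=GWGW D=YGYG B=YBYB
After move 2 (F'): F=WWGG U=WBRR R=GRYR D=OOYG L=OBOW
After move 3 (R'): R=RRGY U=WYRY F=WBGR D=OWYG B=GBOB
After move 4 (U'): U=YYWR F=OBGR R=WBGY B=RROB L=GBOW
Query: B face = RROB

Answer: R R O B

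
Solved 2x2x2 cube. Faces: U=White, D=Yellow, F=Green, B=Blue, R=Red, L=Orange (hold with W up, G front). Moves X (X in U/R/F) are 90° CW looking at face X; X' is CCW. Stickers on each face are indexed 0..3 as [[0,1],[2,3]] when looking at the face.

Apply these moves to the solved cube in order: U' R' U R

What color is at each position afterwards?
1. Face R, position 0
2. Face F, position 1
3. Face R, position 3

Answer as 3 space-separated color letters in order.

After move 1 (U'): U=WWWW F=OOGG R=GGRR B=RRBB L=BBOO
After move 2 (R'): R=GRGR U=WBWR F=OWGW D=YOYG B=YRYB
After move 3 (U): U=WWRB F=GRGW R=YRGR B=BBYB L=OWOO
After move 4 (R): R=GYRR U=WRRW F=GOGG D=YYYB B=BBWB
Query 1: R[0] = G
Query 2: F[1] = O
Query 3: R[3] = R

Answer: G O R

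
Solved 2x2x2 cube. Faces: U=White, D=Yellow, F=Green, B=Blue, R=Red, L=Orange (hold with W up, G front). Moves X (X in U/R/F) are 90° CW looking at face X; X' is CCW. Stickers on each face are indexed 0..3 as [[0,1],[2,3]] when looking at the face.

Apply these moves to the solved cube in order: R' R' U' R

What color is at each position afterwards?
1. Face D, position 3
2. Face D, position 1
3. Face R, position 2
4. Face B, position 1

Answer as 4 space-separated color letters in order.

Answer: R G R R

Derivation:
After move 1 (R'): R=RRRR U=WBWB F=GWGW D=YGYG B=YBYB
After move 2 (R'): R=RRRR U=WYWY F=GBGB D=YWYW B=GBGB
After move 3 (U'): U=YYWW F=OOGB R=GBRR B=RRGB L=GBOO
After move 4 (R): R=RGRB U=YOWB F=OWGW D=YGYR B=WRYB
Query 1: D[3] = R
Query 2: D[1] = G
Query 3: R[2] = R
Query 4: B[1] = R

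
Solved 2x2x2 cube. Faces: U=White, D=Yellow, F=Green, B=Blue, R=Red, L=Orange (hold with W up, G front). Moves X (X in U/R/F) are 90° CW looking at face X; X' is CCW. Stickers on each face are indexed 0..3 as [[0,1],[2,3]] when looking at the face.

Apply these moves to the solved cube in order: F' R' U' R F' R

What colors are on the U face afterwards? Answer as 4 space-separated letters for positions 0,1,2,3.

After move 1 (F'): F=GGGG U=WWRR R=YRYR D=OOYY L=OWOW
After move 2 (R'): R=RRYY U=WBRB F=GWGR D=OGYG B=YBOB
After move 3 (U'): U=BBWR F=OWGR R=GWYY B=RROB L=YBOW
After move 4 (R): R=YGYW U=BWWR F=OGGG D=OOYR B=RRBB
After move 5 (F'): F=GGOG U=BWYY R=OGOW D=BWYR L=YROW
After move 6 (R): R=OOWG U=BGYG F=GWOR D=BBYR B=YRWB
Query: U face = BGYG

Answer: B G Y G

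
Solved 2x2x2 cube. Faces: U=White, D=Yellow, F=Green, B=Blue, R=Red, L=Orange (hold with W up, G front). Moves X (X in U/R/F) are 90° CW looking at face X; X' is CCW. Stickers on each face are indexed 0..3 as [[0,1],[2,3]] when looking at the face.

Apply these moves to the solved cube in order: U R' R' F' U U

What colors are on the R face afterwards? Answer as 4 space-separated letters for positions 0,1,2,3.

Answer: G Y Y B

Derivation:
After move 1 (U): U=WWWW F=RRGG R=BBRR B=OOBB L=GGOO
After move 2 (R'): R=BRBR U=WBWO F=RWGW D=YRYG B=YOYB
After move 3 (R'): R=RRBB U=WYWY F=RBGO D=YWYW B=GORB
After move 4 (F'): F=BORG U=WYRB R=WRYB D=GOYW L=GYOW
After move 5 (U): U=RWBY F=WRRG R=GOYB B=GYRB L=BOOW
After move 6 (U): U=BRYW F=GORG R=GYYB B=BORB L=WROW
Query: R face = GYYB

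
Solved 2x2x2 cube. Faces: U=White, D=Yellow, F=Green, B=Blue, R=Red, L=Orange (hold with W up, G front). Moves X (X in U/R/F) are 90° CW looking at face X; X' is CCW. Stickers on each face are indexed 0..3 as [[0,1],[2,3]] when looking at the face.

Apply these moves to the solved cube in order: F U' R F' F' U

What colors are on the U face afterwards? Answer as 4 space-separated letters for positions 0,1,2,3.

Answer: B W R Y

Derivation:
After move 1 (F): F=GGGG U=WWOO R=WRWR D=RRYY L=OYOY
After move 2 (U'): U=WOWO F=OYGG R=GGWR B=WRBB L=BBOY
After move 3 (R): R=WGRG U=WYWG F=ORGY D=RBYW B=OROB
After move 4 (F'): F=RYOG U=WYWR R=BGRG D=BYYW L=BGOW
After move 5 (F'): F=YGRO U=WYBR R=YGBG D=GWYW L=BROW
After move 6 (U): U=BWRY F=YGRO R=ORBG B=BROB L=YGOW
Query: U face = BWRY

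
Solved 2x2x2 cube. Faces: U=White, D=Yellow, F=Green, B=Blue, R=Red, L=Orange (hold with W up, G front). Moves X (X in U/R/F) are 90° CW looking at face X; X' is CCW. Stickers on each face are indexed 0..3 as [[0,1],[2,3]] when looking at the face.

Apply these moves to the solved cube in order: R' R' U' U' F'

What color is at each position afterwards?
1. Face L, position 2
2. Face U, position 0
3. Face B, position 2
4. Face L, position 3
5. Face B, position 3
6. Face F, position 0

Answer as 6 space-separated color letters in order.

Answer: O Y G Y B B

Derivation:
After move 1 (R'): R=RRRR U=WBWB F=GWGW D=YGYG B=YBYB
After move 2 (R'): R=RRRR U=WYWY F=GBGB D=YWYW B=GBGB
After move 3 (U'): U=YYWW F=OOGB R=GBRR B=RRGB L=GBOO
After move 4 (U'): U=YWYW F=GBGB R=OORR B=GBGB L=RROO
After move 5 (F'): F=BBGG U=YWOR R=WOYR D=ROYW L=RWOY
Query 1: L[2] = O
Query 2: U[0] = Y
Query 3: B[2] = G
Query 4: L[3] = Y
Query 5: B[3] = B
Query 6: F[0] = B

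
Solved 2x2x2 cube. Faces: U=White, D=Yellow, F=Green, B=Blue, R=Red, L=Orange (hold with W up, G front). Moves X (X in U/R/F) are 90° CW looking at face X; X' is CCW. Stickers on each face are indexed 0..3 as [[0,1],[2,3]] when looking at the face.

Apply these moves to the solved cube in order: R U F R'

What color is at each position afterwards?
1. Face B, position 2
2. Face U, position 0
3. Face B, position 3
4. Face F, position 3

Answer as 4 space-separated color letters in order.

After move 1 (R): R=RRRR U=WGWG F=GYGY D=YBYB B=WBWB
After move 2 (U): U=WWGG F=RRGY R=WBRR B=OOWB L=GYOO
After move 3 (F): F=GRYR U=WWOY R=GBGR D=RWYB L=GYOB
After move 4 (R'): R=BRGG U=WWOO F=GWYY D=RRYR B=BOWB
Query 1: B[2] = W
Query 2: U[0] = W
Query 3: B[3] = B
Query 4: F[3] = Y

Answer: W W B Y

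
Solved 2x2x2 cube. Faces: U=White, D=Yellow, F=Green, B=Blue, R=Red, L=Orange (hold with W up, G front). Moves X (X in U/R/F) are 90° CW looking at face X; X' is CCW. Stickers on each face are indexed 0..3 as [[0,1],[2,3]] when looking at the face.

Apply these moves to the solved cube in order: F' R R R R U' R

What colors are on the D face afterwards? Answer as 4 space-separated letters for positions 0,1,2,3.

After move 1 (F'): F=GGGG U=WWRR R=YRYR D=OOYY L=OWOW
After move 2 (R): R=YYRR U=WGRG F=GOGY D=OBYB B=RBWB
After move 3 (R): R=RYRY U=WORY F=GBGB D=OWYR B=GBGB
After move 4 (R): R=RRYY U=WBRB F=GWGR D=OGYG B=YBOB
After move 5 (R): R=YRYR U=WWRR F=GGGG D=OOYY B=BBBB
After move 6 (U'): U=WRWR F=OWGG R=GGYR B=YRBB L=BBOW
After move 7 (R): R=YGRG U=WWWG F=OOGY D=OBYY B=RRRB
Query: D face = OBYY

Answer: O B Y Y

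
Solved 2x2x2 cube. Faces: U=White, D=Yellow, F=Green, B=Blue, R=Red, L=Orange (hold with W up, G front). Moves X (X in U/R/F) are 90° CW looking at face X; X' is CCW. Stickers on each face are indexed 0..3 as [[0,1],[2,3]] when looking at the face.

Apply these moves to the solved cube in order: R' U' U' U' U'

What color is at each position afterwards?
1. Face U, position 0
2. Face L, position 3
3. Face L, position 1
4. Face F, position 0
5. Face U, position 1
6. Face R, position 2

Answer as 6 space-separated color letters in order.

After move 1 (R'): R=RRRR U=WBWB F=GWGW D=YGYG B=YBYB
After move 2 (U'): U=BBWW F=OOGW R=GWRR B=RRYB L=YBOO
After move 3 (U'): U=BWBW F=YBGW R=OORR B=GWYB L=RROO
After move 4 (U'): U=WWBB F=RRGW R=YBRR B=OOYB L=GWOO
After move 5 (U'): U=WBWB F=GWGW R=RRRR B=YBYB L=OOOO
Query 1: U[0] = W
Query 2: L[3] = O
Query 3: L[1] = O
Query 4: F[0] = G
Query 5: U[1] = B
Query 6: R[2] = R

Answer: W O O G B R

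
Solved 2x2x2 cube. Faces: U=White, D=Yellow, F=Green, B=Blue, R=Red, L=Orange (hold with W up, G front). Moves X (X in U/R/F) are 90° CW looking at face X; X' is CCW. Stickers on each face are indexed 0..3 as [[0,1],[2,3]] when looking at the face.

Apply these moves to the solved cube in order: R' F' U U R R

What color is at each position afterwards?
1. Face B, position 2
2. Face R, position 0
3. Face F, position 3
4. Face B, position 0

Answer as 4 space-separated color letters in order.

Answer: B R W G

Derivation:
After move 1 (R'): R=RRRR U=WBWB F=GWGW D=YGYG B=YBYB
After move 2 (F'): F=WWGG U=WBRR R=GRYR D=OOYG L=OBOW
After move 3 (U): U=RWRB F=GRGG R=YBYR B=OBYB L=WWOW
After move 4 (U): U=RRBW F=YBGG R=OBYR B=WWYB L=GROW
After move 5 (R): R=YORB U=RBBG F=YOGG D=OYYW B=WWRB
After move 6 (R): R=RYBO U=ROBG F=YYGW D=ORYW B=GWBB
Query 1: B[2] = B
Query 2: R[0] = R
Query 3: F[3] = W
Query 4: B[0] = G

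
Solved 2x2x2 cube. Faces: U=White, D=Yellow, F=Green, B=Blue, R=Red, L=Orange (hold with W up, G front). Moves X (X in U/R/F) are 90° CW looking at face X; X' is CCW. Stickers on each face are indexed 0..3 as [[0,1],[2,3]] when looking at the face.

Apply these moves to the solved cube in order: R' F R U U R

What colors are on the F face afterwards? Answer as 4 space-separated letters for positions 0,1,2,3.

Answer: O Y W Y

Derivation:
After move 1 (R'): R=RRRR U=WBWB F=GWGW D=YGYG B=YBYB
After move 2 (F): F=GGWW U=WBOO R=WRBR D=RRYG L=OYOG
After move 3 (R): R=BWRR U=WGOW F=GRWG D=RYYY B=OBBB
After move 4 (U): U=OWWG F=BWWG R=OBRR B=OYBB L=GROG
After move 5 (U): U=WOGW F=OBWG R=OYRR B=GRBB L=BWOG
After move 6 (R): R=RORY U=WBGG F=OYWY D=RBYG B=WROB
Query: F face = OYWY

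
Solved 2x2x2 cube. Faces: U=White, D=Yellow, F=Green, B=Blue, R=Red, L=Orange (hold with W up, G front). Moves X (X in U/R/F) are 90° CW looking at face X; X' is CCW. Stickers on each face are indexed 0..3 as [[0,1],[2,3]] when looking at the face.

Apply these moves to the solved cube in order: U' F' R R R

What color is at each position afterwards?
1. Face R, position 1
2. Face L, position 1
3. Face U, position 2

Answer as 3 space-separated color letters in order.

After move 1 (U'): U=WWWW F=OOGG R=GGRR B=RRBB L=BBOO
After move 2 (F'): F=OGOG U=WWGR R=YGYR D=BOYY L=BWOW
After move 3 (R): R=YYRG U=WGGG F=OOOY D=BBYR B=RRWB
After move 4 (R): R=RYGY U=WOGY F=OBOR D=BWYR B=GRGB
After move 5 (R): R=GRYY U=WBGR F=OWOR D=BGYG B=YROB
Query 1: R[1] = R
Query 2: L[1] = W
Query 3: U[2] = G

Answer: R W G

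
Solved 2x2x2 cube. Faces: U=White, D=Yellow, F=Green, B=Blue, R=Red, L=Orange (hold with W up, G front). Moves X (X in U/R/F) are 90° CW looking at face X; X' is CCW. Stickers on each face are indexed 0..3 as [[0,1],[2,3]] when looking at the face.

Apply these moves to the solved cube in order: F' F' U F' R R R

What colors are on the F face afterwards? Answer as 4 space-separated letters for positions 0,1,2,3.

Answer: R W O O

Derivation:
After move 1 (F'): F=GGGG U=WWRR R=YRYR D=OOYY L=OWOW
After move 2 (F'): F=GGGG U=WWYY R=OROR D=WWYY L=OROR
After move 3 (U): U=YWYW F=ORGG R=BBOR B=ORBB L=GGOR
After move 4 (F'): F=RGOG U=YWBO R=WBWR D=GRYY L=GWOY
After move 5 (R): R=WWRB U=YGBG F=RROY D=GBYO B=ORWB
After move 6 (R): R=RWBW U=YRBY F=RBOO D=GWYO B=GRGB
After move 7 (R): R=BRWW U=YBBO F=RWOO D=GGYG B=YRRB
Query: F face = RWOO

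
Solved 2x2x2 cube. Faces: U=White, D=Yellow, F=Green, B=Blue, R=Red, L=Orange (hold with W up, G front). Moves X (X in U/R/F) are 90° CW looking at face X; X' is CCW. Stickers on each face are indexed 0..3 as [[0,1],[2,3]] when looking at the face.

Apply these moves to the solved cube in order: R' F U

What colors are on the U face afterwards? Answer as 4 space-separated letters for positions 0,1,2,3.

Answer: O W O B

Derivation:
After move 1 (R'): R=RRRR U=WBWB F=GWGW D=YGYG B=YBYB
After move 2 (F): F=GGWW U=WBOO R=WRBR D=RRYG L=OYOG
After move 3 (U): U=OWOB F=WRWW R=YBBR B=OYYB L=GGOG
Query: U face = OWOB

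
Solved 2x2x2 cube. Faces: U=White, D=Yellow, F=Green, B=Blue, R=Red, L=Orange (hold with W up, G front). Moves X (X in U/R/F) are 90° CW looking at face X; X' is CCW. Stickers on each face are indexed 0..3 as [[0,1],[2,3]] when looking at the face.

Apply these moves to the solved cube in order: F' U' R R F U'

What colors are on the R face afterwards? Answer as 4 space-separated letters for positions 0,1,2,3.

After move 1 (F'): F=GGGG U=WWRR R=YRYR D=OOYY L=OWOW
After move 2 (U'): U=WRWR F=OWGG R=GGYR B=YRBB L=BBOW
After move 3 (R): R=YGRG U=WWWG F=OOGY D=OBYY B=RRRB
After move 4 (R): R=RYGG U=WOWY F=OBGY D=ORYR B=GRWB
After move 5 (F): F=GOYB U=WOWB R=WYYG D=GRYR L=BOOR
After move 6 (U'): U=OBWW F=BOYB R=GOYG B=WYWB L=GROR
Query: R face = GOYG

Answer: G O Y G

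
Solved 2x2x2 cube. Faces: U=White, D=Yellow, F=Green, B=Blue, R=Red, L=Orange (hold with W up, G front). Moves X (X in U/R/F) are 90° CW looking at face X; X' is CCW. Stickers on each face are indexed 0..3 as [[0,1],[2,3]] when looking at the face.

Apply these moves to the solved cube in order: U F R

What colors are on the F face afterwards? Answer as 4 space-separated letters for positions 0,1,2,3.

Answer: G B G Y

Derivation:
After move 1 (U): U=WWWW F=RRGG R=BBRR B=OOBB L=GGOO
After move 2 (F): F=GRGR U=WWOG R=WBWR D=RBYY L=GYOY
After move 3 (R): R=WWRB U=WROR F=GBGY D=RBYO B=GOWB
Query: F face = GBGY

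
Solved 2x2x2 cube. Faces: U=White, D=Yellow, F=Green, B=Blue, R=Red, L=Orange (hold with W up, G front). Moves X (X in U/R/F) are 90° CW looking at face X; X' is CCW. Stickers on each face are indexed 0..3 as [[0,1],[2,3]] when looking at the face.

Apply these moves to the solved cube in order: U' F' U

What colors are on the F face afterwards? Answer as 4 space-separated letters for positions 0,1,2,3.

After move 1 (U'): U=WWWW F=OOGG R=GGRR B=RRBB L=BBOO
After move 2 (F'): F=OGOG U=WWGR R=YGYR D=BOYY L=BWOW
After move 3 (U): U=GWRW F=YGOG R=RRYR B=BWBB L=OGOW
Query: F face = YGOG

Answer: Y G O G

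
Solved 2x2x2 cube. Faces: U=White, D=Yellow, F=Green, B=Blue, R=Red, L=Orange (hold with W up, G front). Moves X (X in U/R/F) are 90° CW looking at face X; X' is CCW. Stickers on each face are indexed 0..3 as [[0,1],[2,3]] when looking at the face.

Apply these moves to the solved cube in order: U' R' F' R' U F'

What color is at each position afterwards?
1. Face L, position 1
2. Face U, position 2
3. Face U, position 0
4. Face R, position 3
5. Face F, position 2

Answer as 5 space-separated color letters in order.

Answer: Y G G Y R

Derivation:
After move 1 (U'): U=WWWW F=OOGG R=GGRR B=RRBB L=BBOO
After move 2 (R'): R=GRGR U=WBWR F=OWGW D=YOYG B=YRYB
After move 3 (F'): F=WWOG U=WBGG R=ORYR D=BOYG L=BROW
After move 4 (R'): R=RROY U=WYGY F=WBOG D=BWYG B=GROB
After move 5 (U): U=GWYY F=RROG R=GROY B=BROB L=WBOW
After move 6 (F'): F=RGRO U=GWGO R=WRBY D=BWYG L=WYOY
Query 1: L[1] = Y
Query 2: U[2] = G
Query 3: U[0] = G
Query 4: R[3] = Y
Query 5: F[2] = R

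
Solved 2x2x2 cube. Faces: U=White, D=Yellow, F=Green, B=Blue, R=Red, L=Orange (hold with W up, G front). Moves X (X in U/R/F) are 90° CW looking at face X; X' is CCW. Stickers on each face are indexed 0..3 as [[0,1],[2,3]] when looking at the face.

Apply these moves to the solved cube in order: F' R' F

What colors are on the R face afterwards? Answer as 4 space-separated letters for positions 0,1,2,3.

Answer: R R B Y

Derivation:
After move 1 (F'): F=GGGG U=WWRR R=YRYR D=OOYY L=OWOW
After move 2 (R'): R=RRYY U=WBRB F=GWGR D=OGYG B=YBOB
After move 3 (F): F=GGRW U=WBWW R=RRBY D=YRYG L=OOOG
Query: R face = RRBY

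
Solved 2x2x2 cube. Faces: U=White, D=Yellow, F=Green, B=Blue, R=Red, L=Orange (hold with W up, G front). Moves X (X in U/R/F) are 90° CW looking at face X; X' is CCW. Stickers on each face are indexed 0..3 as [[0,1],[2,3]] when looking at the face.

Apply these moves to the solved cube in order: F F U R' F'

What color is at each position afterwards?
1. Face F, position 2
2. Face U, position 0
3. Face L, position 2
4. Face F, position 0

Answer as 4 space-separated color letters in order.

Answer: O Y O W

Derivation:
After move 1 (F): F=GGGG U=WWOO R=WRWR D=RRYY L=OYOY
After move 2 (F): F=GGGG U=WWYY R=OROR D=WWYY L=OROR
After move 3 (U): U=YWYW F=ORGG R=BBOR B=ORBB L=GGOR
After move 4 (R'): R=BRBO U=YBYO F=OWGW D=WRYG B=YRWB
After move 5 (F'): F=WWOG U=YBBB R=RRWO D=GRYG L=GOOY
Query 1: F[2] = O
Query 2: U[0] = Y
Query 3: L[2] = O
Query 4: F[0] = W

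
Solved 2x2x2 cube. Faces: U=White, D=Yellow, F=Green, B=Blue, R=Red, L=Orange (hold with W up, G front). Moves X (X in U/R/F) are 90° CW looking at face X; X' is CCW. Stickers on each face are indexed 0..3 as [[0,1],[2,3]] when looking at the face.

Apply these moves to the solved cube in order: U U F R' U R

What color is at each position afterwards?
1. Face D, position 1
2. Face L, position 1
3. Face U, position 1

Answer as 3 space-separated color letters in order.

Answer: O W R

Derivation:
After move 1 (U): U=WWWW F=RRGG R=BBRR B=OOBB L=GGOO
After move 2 (U): U=WWWW F=BBGG R=OORR B=GGBB L=RROO
After move 3 (F): F=GBGB U=WWOR R=WOWR D=ROYY L=RYOY
After move 4 (R'): R=ORWW U=WBOG F=GWGR D=RBYB B=YGOB
After move 5 (U): U=OWGB F=ORGR R=YGWW B=RYOB L=GWOY
After move 6 (R): R=WYWG U=ORGR F=OBGB D=ROYR B=BYWB
Query 1: D[1] = O
Query 2: L[1] = W
Query 3: U[1] = R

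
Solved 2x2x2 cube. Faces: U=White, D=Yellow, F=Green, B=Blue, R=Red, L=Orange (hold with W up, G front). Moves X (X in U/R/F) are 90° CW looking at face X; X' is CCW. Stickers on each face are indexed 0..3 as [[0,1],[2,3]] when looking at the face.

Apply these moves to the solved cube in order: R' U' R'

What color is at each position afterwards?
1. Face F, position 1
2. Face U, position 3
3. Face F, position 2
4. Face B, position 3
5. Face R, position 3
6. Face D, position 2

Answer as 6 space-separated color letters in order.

Answer: B R G B R Y

Derivation:
After move 1 (R'): R=RRRR U=WBWB F=GWGW D=YGYG B=YBYB
After move 2 (U'): U=BBWW F=OOGW R=GWRR B=RRYB L=YBOO
After move 3 (R'): R=WRGR U=BYWR F=OBGW D=YOYW B=GRGB
Query 1: F[1] = B
Query 2: U[3] = R
Query 3: F[2] = G
Query 4: B[3] = B
Query 5: R[3] = R
Query 6: D[2] = Y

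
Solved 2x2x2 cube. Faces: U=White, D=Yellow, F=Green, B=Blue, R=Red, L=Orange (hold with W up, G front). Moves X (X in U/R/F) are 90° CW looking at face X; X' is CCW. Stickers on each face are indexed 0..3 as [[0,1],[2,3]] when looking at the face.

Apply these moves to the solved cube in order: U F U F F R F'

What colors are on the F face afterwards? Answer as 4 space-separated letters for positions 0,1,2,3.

After move 1 (U): U=WWWW F=RRGG R=BBRR B=OOBB L=GGOO
After move 2 (F): F=GRGR U=WWOG R=WBWR D=RBYY L=GYOY
After move 3 (U): U=OWGW F=WBGR R=OOWR B=GYBB L=GROY
After move 4 (F): F=GWRB U=OWYR R=GOWR D=WOYY L=GROB
After move 5 (F): F=RGBW U=OWBR R=YORR D=WGYY L=GWOO
After move 6 (R): R=RYRO U=OGBW F=RGBY D=WBYG B=RYWB
After move 7 (F'): F=GYRB U=OGRR R=BYWO D=WOYG L=GWOB
Query: F face = GYRB

Answer: G Y R B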